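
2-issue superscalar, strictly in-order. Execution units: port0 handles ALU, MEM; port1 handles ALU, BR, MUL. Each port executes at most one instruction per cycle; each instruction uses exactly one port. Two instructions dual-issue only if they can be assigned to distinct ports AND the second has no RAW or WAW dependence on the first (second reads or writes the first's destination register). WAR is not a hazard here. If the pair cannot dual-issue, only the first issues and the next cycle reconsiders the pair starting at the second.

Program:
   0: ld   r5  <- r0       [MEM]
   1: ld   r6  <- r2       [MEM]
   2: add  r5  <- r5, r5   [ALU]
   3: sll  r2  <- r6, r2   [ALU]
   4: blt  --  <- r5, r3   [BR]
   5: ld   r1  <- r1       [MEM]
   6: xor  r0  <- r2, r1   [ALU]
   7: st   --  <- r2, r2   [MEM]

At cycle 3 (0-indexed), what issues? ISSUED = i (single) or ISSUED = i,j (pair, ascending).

ISSUED = 5

  cy0 -> i0 (ld.MEM) no-port MEM/MEM
  cy1 -> i1+i2 (ld.MEM;add.ALU) dual
  cy2 -> i3+i4 (sll.ALU;blt.BR) dual
  cy3 -> i5 (ld.MEM) RAW r1
  cy4 -> i6+i7 (xor.ALU;st.MEM) dual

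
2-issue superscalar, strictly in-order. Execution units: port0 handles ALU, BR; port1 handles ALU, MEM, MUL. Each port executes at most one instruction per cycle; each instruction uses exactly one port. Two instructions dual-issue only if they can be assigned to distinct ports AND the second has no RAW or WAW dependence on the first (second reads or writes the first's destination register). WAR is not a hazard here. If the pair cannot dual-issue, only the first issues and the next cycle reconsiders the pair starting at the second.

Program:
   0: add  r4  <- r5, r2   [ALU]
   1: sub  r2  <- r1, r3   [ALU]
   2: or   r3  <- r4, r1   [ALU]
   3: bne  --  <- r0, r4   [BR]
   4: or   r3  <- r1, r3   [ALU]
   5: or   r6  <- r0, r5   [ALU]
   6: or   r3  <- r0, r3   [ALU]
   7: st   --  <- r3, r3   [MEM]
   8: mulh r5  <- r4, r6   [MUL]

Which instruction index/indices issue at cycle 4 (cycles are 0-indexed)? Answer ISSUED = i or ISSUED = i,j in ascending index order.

ISSUED = 7

  cy0 -> i0&i1 (add/sub) pair
  cy1 -> i2&i3 (or/bne) pair
  cy2 -> i4&i5 (or/or) pair
  cy3 -> i6 (or) RAW r3
  cy4 -> i7 (st) no-port MEM/MUL
  cy5 -> i8 (mulh) tail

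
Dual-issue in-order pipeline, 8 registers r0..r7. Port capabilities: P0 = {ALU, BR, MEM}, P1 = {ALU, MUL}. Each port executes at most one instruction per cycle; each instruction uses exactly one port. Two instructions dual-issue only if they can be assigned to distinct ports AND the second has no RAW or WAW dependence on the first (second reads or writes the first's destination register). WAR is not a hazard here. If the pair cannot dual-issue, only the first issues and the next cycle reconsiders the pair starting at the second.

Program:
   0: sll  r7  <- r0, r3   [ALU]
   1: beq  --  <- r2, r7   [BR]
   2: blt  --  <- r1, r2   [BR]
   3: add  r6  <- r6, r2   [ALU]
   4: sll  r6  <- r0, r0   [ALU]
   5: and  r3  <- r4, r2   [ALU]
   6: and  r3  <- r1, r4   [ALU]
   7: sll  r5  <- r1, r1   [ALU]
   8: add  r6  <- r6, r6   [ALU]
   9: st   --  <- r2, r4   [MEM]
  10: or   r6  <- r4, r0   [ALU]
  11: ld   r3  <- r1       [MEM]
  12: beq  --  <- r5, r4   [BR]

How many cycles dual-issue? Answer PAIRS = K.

PAIRS = 5

c0: i0 sll.ALU  RAW r7
c1: i1 beq.BR  no-port BR/BR
c2: i2/i3 blt.BR add.ALU  pair
c3: i4/i5 sll.ALU and.ALU  pair
c4: i6/i7 and.ALU sll.ALU  pair
c5: i8/i9 add.ALU st.MEM  pair
c6: i10/i11 or.ALU ld.MEM  pair
c7: i12 beq.BR  tail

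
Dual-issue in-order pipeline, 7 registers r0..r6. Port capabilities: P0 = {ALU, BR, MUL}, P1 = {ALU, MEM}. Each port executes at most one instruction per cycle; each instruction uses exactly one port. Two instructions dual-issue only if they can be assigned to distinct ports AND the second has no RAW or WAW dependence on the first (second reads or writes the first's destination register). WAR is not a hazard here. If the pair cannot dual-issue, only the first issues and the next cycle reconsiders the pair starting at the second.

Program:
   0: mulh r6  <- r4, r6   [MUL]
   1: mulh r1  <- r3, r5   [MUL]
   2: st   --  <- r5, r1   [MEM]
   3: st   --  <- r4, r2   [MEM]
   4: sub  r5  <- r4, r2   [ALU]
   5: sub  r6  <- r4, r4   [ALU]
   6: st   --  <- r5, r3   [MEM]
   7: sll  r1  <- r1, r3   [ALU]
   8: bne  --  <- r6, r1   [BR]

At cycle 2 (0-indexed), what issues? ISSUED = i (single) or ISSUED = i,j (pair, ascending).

ISSUED = 2

0. mulh.MUL @i0  | no-port MUL/MUL
1. mulh.MUL @i1  | RAW r1
2. st.MEM @i2  | no-port MEM/MEM
3. st.MEM+sub.ALU @i3,i4  | pair
4. sub.ALU+st.MEM @i5,i6  | pair
5. sll.ALU @i7  | RAW r1
6. bne.BR @i8  | tail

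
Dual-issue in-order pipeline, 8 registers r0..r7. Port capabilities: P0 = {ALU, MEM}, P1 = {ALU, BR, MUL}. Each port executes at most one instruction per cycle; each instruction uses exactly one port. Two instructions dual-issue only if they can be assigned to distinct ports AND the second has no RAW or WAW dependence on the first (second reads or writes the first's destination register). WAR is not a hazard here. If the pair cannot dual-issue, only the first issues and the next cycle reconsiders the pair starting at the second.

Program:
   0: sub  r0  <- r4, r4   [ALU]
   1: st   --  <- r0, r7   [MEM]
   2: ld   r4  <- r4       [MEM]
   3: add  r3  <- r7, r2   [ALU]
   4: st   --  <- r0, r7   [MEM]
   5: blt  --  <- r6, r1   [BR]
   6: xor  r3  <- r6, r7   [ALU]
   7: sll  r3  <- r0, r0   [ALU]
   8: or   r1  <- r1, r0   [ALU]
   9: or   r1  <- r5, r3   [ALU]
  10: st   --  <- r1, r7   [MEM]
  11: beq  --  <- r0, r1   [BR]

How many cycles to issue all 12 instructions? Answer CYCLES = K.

0. sub @i0  | RAW r0
1. st @i1  | no-port MEM/MEM
2. ld add @i2&i3  | dual
3. st blt @i4&i5  | dual
4. xor @i6  | WAW r3
5. sll or @i7&i8  | dual
6. or @i9  | RAW r1
7. st beq @i10&i11  | dual

CYCLES = 8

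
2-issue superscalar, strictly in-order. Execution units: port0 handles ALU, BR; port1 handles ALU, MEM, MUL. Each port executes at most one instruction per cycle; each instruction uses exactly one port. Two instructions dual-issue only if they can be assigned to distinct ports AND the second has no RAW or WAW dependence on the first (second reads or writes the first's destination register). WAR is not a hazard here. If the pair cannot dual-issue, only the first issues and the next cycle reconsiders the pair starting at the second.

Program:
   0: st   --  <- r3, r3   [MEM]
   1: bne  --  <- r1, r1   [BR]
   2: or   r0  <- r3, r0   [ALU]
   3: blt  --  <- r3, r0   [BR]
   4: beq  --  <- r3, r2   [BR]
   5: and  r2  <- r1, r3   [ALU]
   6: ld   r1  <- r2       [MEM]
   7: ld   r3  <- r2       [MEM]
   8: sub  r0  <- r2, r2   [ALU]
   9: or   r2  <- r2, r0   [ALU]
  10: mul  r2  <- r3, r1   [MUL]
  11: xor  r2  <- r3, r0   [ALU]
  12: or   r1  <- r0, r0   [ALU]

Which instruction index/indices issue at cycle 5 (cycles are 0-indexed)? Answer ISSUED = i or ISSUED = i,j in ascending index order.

  cy0 -> i0,i1 (st.MEM+bne.BR) 2-wide
  cy1 -> i2 (or.ALU) RAW r0
  cy2 -> i3 (blt.BR) no-port BR/BR
  cy3 -> i4,i5 (beq.BR+and.ALU) 2-wide
  cy4 -> i6 (ld.MEM) no-port MEM/MEM
  cy5 -> i7,i8 (ld.MEM+sub.ALU) 2-wide
  cy6 -> i9 (or.ALU) WAW r2
  cy7 -> i10 (mul.MUL) WAW r2
  cy8 -> i11,i12 (xor.ALU+or.ALU) 2-wide

ISSUED = 7,8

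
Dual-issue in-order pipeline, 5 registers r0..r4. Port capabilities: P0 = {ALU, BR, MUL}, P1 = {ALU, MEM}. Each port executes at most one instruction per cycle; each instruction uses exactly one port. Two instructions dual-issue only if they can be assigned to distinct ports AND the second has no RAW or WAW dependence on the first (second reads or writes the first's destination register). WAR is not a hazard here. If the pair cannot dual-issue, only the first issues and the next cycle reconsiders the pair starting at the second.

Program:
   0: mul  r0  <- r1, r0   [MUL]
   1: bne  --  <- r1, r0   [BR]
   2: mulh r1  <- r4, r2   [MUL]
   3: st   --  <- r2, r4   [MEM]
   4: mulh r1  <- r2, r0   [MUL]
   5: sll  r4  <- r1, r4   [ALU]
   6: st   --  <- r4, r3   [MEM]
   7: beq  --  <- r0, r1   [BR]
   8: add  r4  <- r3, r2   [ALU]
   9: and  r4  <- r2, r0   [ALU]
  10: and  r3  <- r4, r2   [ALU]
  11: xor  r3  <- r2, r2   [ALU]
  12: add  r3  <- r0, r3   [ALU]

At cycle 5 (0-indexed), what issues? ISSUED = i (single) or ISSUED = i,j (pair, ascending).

ISSUED = 6,7

0. mul @i0  | no-port MUL/BR
1. bne @i1  | no-port BR/MUL
2. mulh/st @i2+i3  | pair
3. mulh @i4  | RAW r1
4. sll @i5  | RAW r4
5. st/beq @i6+i7  | pair
6. add @i8  | WAW r4
7. and @i9  | RAW r4
8. and @i10  | WAW r3
9. xor @i11  | RAW+WAW r3
10. add @i12  | tail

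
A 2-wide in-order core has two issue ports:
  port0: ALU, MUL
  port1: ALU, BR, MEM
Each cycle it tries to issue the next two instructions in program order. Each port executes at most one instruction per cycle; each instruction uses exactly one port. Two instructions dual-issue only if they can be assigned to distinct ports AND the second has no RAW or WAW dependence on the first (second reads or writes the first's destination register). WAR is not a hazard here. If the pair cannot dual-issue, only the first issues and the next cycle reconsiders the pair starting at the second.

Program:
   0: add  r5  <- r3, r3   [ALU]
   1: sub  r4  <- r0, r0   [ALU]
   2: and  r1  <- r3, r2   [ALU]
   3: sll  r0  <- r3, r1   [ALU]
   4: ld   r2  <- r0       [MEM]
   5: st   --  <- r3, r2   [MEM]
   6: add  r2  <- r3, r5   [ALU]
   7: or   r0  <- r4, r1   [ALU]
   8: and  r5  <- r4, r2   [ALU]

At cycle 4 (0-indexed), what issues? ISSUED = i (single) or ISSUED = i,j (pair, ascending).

ISSUED = 5,6

#0 head=0: add.ALU;sub.ALU i0,i1 dual
#1 head=2: and.ALU i2 RAW r1
#2 head=3: sll.ALU i3 RAW r0
#3 head=4: ld.MEM i4 no-port MEM/MEM
#4 head=5: st.MEM;add.ALU i5,i6 dual
#5 head=7: or.ALU;and.ALU i7,i8 dual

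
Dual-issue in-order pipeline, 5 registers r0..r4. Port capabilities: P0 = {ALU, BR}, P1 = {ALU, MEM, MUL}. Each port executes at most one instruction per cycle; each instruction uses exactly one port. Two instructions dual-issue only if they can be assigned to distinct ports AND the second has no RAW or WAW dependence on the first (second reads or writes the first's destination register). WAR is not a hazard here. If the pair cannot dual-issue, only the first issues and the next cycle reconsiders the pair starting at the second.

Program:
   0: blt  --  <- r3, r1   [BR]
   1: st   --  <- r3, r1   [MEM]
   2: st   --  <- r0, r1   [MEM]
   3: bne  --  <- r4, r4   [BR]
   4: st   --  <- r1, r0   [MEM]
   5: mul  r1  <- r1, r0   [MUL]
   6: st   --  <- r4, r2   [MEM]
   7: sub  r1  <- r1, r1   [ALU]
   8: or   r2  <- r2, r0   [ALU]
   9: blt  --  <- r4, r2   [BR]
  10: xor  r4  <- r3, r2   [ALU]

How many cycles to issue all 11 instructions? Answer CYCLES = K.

#0 head=0: blt st i0&i1 dual
#1 head=2: st bne i2&i3 dual
#2 head=4: st i4 no-port MEM/MUL
#3 head=5: mul i5 no-port MUL/MEM
#4 head=6: st sub i6&i7 dual
#5 head=8: or i8 RAW r2
#6 head=9: blt xor i9&i10 dual

CYCLES = 7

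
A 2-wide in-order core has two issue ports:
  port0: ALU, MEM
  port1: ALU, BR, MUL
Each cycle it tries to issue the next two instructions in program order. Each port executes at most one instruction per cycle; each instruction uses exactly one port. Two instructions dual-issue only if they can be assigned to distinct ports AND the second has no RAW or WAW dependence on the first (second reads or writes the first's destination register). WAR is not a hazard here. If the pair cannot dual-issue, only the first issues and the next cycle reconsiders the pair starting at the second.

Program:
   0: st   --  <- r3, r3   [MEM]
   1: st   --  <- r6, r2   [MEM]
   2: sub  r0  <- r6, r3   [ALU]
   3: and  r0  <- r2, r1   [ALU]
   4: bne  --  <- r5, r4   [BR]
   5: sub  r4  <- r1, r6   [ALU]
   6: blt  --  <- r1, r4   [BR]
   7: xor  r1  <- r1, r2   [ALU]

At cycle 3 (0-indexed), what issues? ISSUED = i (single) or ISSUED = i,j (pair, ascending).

0. st.MEM @i0  | no-port MEM/MEM
1. st.MEM sub.ALU @i1&i2  | pair
2. and.ALU bne.BR @i3&i4  | pair
3. sub.ALU @i5  | RAW r4
4. blt.BR xor.ALU @i6&i7  | pair

ISSUED = 5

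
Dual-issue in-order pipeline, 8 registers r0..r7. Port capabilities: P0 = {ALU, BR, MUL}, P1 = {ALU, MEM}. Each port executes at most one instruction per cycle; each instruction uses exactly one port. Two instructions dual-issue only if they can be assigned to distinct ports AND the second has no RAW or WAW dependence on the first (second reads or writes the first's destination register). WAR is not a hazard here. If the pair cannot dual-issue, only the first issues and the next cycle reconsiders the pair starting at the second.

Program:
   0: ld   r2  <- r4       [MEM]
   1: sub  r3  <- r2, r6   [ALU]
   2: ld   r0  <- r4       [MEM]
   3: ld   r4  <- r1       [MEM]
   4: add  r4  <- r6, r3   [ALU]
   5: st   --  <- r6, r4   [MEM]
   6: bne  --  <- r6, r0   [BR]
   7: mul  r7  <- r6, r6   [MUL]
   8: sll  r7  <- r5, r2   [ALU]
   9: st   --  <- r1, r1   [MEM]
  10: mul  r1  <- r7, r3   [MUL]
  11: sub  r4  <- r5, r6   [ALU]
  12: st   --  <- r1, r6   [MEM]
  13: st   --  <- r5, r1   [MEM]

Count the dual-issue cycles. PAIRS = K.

0. ld.MEM @i0  | RAW r2
1. sub.ALU;ld.MEM @i1/i2  | pair
2. ld.MEM @i3  | WAW r4
3. add.ALU @i4  | RAW r4
4. st.MEM;bne.BR @i5/i6  | pair
5. mul.MUL @i7  | WAW r7
6. sll.ALU;st.MEM @i8/i9  | pair
7. mul.MUL;sub.ALU @i10/i11  | pair
8. st.MEM @i12  | no-port MEM/MEM
9. st.MEM @i13  | tail

PAIRS = 4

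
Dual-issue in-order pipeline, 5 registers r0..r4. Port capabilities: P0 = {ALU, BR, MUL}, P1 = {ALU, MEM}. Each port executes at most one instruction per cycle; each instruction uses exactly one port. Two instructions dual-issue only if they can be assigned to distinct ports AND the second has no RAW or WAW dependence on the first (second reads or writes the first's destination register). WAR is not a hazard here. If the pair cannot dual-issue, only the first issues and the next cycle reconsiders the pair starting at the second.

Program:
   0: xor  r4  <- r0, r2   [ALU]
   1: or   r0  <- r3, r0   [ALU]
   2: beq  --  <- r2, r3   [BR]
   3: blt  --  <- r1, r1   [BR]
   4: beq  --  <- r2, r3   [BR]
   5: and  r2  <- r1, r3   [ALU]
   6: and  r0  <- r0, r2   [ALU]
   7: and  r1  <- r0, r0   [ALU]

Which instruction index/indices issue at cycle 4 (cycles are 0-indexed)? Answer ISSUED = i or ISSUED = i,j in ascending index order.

ISSUED = 6

t=0 i0&i1:xor/or ; pair
t=1 i2:beq ; no-port BR/BR
t=2 i3:blt ; no-port BR/BR
t=3 i4&i5:beq/and ; pair
t=4 i6:and ; RAW r0
t=5 i7:and ; tail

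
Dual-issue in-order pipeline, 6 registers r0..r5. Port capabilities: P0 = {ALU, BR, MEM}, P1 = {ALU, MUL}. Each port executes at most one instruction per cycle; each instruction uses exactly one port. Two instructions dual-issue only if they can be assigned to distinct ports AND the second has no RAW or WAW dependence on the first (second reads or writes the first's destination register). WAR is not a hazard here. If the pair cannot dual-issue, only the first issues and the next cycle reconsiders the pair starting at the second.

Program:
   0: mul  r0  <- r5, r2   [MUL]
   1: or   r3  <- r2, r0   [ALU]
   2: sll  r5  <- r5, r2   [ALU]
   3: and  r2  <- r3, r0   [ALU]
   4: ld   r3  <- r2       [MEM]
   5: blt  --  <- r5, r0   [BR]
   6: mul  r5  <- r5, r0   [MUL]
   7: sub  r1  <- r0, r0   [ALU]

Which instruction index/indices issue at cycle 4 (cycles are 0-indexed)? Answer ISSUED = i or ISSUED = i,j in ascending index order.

  cy0 -> i0 (mul.MUL) RAW r0
  cy1 -> i1,i2 (or.ALU;sll.ALU) dual
  cy2 -> i3 (and.ALU) RAW r2
  cy3 -> i4 (ld.MEM) no-port MEM/BR
  cy4 -> i5,i6 (blt.BR;mul.MUL) dual
  cy5 -> i7 (sub.ALU) tail

ISSUED = 5,6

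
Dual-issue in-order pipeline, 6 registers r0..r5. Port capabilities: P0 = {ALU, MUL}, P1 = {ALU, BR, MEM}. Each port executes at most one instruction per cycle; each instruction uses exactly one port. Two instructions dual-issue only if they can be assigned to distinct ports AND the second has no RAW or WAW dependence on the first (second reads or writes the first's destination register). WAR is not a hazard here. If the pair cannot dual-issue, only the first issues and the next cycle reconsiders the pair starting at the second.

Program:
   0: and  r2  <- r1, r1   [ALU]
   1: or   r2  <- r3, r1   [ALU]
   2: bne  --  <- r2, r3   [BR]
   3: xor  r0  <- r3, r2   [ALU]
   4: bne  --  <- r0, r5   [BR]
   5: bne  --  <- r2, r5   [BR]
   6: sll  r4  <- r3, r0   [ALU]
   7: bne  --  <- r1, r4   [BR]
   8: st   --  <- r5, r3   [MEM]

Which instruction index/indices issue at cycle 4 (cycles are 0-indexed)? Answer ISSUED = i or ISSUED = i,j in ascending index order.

ISSUED = 5,6

0. and @i0  | WAW r2
1. or @i1  | RAW r2
2. bne+xor @i2+i3  | pair
3. bne @i4  | no-port BR/BR
4. bne+sll @i5+i6  | pair
5. bne @i7  | no-port BR/MEM
6. st @i8  | tail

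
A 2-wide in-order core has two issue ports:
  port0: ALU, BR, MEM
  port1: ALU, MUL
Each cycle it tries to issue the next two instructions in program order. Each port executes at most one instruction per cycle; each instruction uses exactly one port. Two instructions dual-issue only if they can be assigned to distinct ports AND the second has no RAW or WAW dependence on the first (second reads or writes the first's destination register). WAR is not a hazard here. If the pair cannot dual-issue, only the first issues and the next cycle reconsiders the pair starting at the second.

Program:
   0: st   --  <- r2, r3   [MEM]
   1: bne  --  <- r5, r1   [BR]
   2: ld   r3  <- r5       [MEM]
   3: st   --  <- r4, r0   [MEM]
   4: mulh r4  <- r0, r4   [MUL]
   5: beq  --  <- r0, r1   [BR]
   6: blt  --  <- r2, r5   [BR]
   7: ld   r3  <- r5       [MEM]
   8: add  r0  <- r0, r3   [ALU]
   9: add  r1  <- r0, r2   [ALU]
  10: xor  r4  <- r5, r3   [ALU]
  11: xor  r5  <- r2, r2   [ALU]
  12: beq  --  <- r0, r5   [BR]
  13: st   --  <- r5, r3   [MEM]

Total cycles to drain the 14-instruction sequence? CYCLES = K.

  cy0 -> i0 (st.MEM) no-port MEM/BR
  cy1 -> i1 (bne.BR) no-port BR/MEM
  cy2 -> i2 (ld.MEM) no-port MEM/MEM
  cy3 -> i3&i4 (st.MEM+mulh.MUL) dual
  cy4 -> i5 (beq.BR) no-port BR/BR
  cy5 -> i6 (blt.BR) no-port BR/MEM
  cy6 -> i7 (ld.MEM) RAW r3
  cy7 -> i8 (add.ALU) RAW r0
  cy8 -> i9&i10 (add.ALU+xor.ALU) dual
  cy9 -> i11 (xor.ALU) RAW r5
  cy10 -> i12 (beq.BR) no-port BR/MEM
  cy11 -> i13 (st.MEM) tail

CYCLES = 12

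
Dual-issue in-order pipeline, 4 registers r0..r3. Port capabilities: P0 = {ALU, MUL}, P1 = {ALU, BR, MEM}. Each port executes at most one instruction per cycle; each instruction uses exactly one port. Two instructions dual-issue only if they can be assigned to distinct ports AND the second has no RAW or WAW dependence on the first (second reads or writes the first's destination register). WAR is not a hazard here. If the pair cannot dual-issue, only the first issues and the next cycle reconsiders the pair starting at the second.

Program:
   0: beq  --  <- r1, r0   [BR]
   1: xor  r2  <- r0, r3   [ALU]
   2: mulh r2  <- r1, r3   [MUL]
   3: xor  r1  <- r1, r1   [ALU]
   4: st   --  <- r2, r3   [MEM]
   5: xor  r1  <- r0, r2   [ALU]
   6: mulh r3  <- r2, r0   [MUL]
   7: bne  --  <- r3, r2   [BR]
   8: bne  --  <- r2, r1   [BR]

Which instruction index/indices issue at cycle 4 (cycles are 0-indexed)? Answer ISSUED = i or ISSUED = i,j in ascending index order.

ISSUED = 7

[0] i0+i1  beq.BR;xor.ALU  -- dual
[1] i2+i3  mulh.MUL;xor.ALU  -- dual
[2] i4+i5  st.MEM;xor.ALU  -- dual
[3] i6  mulh.MUL  -- RAW r3
[4] i7  bne.BR  -- no-port BR/BR
[5] i8  bne.BR  -- tail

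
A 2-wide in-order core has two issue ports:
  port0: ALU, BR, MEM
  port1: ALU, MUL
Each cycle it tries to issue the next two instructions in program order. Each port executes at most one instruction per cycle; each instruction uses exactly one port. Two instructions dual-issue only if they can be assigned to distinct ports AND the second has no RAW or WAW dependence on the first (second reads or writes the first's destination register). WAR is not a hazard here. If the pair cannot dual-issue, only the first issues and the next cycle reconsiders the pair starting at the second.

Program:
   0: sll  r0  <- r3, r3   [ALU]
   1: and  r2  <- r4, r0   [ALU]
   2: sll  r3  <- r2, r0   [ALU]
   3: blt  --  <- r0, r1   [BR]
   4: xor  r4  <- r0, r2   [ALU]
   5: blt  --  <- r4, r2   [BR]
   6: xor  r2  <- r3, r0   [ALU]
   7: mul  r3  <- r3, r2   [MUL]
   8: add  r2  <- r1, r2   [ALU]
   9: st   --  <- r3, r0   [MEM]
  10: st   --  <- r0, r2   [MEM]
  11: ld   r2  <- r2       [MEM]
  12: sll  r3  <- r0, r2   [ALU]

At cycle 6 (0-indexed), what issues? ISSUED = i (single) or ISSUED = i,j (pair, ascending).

#0 head=0: sll.ALU i0 RAW r0
#1 head=1: and.ALU i1 RAW r2
#2 head=2: sll.ALU+blt.BR i2,i3 2-wide
#3 head=4: xor.ALU i4 RAW r4
#4 head=5: blt.BR+xor.ALU i5,i6 2-wide
#5 head=7: mul.MUL+add.ALU i7,i8 2-wide
#6 head=9: st.MEM i9 no-port MEM/MEM
#7 head=10: st.MEM i10 no-port MEM/MEM
#8 head=11: ld.MEM i11 RAW r2
#9 head=12: sll.ALU i12 tail

ISSUED = 9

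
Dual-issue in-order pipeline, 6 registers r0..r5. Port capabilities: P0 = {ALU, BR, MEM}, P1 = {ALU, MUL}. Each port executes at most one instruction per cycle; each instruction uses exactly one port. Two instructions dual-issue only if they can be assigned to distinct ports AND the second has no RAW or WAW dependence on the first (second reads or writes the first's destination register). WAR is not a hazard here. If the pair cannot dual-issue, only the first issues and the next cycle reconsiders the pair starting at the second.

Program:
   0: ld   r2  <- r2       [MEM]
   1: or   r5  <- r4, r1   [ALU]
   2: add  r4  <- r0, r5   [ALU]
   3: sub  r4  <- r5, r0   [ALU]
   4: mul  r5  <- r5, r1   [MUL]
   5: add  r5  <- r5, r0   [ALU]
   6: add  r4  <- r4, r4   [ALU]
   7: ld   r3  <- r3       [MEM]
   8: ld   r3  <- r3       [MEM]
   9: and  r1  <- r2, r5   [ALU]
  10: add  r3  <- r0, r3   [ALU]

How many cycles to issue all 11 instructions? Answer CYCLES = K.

0. ld/or @i0/i1  | 2-wide
1. add @i2  | WAW r4
2. sub/mul @i3/i4  | 2-wide
3. add/add @i5/i6  | 2-wide
4. ld @i7  | no-port MEM/MEM
5. ld/and @i8/i9  | 2-wide
6. add @i10  | tail

CYCLES = 7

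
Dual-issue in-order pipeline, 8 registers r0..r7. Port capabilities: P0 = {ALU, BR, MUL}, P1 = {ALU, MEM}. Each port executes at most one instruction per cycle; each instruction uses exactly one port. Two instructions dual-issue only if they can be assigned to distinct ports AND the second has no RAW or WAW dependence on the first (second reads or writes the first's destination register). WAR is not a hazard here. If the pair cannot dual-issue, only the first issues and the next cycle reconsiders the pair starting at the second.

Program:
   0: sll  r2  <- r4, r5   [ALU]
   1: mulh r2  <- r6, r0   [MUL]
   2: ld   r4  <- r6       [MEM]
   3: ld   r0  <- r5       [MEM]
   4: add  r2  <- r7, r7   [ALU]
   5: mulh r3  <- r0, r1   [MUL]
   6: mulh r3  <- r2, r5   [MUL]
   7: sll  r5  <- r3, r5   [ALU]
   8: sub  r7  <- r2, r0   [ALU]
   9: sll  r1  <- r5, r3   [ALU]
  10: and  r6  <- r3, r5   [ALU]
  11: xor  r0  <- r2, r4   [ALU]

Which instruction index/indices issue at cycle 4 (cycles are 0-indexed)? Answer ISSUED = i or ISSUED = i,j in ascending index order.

ISSUED = 6

[0] i0  sll  -- WAW r2
[1] i1,i2  mulh+ld  -- 2-wide
[2] i3,i4  ld+add  -- 2-wide
[3] i5  mulh  -- no-port MUL/MUL
[4] i6  mulh  -- RAW r3
[5] i7,i8  sll+sub  -- 2-wide
[6] i9,i10  sll+and  -- 2-wide
[7] i11  xor  -- tail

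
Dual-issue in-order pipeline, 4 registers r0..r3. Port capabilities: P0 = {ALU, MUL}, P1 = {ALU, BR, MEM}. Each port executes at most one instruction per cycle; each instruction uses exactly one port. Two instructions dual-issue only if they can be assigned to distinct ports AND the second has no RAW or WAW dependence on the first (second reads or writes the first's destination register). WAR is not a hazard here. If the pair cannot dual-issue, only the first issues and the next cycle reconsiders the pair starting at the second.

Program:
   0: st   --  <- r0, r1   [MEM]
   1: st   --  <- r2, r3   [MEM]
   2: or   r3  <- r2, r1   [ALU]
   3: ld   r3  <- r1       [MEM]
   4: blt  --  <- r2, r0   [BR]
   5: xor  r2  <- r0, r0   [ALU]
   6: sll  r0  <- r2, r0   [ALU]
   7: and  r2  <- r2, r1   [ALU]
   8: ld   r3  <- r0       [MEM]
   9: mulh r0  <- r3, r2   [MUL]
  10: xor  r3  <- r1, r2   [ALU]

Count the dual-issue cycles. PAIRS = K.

PAIRS = 4

0. st.MEM @i0  | no-port MEM/MEM
1. st.MEM;or.ALU @i1+i2  | pair
2. ld.MEM @i3  | no-port MEM/BR
3. blt.BR;xor.ALU @i4+i5  | pair
4. sll.ALU;and.ALU @i6+i7  | pair
5. ld.MEM @i8  | RAW r3
6. mulh.MUL;xor.ALU @i9+i10  | pair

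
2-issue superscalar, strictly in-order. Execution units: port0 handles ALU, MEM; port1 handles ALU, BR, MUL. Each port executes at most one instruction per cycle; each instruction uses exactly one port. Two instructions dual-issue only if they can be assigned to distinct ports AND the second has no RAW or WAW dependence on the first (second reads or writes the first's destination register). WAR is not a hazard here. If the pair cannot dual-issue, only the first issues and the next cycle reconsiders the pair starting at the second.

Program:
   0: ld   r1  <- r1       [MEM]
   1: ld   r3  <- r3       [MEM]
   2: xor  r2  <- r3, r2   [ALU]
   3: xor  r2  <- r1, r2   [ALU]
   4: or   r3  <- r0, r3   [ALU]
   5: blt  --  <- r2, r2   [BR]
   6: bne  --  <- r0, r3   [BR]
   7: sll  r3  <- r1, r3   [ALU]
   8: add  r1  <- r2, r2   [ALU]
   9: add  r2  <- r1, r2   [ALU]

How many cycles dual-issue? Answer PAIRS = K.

  cy0 -> i0 (ld.MEM) no-port MEM/MEM
  cy1 -> i1 (ld.MEM) RAW r3
  cy2 -> i2 (xor.ALU) RAW+WAW r2
  cy3 -> i3/i4 (xor.ALU+or.ALU) 2-wide
  cy4 -> i5 (blt.BR) no-port BR/BR
  cy5 -> i6/i7 (bne.BR+sll.ALU) 2-wide
  cy6 -> i8 (add.ALU) RAW r1
  cy7 -> i9 (add.ALU) tail

PAIRS = 2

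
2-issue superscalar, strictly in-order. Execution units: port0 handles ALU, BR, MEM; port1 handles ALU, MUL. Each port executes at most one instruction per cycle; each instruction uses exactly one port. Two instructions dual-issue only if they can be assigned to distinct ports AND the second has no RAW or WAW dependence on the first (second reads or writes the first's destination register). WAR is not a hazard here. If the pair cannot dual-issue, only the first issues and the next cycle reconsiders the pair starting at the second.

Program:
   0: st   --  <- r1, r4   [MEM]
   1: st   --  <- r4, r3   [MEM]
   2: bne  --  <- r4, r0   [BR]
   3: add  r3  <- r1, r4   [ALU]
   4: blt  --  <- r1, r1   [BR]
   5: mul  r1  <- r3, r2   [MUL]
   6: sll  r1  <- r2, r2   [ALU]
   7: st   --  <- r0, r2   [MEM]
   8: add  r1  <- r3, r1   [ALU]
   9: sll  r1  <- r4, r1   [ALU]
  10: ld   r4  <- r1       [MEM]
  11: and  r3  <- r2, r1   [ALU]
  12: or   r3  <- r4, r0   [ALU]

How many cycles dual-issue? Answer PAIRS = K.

PAIRS = 4

0. st.MEM @i0  | no-port MEM/MEM
1. st.MEM @i1  | no-port MEM/BR
2. bne.BR add.ALU @i2/i3  | dual
3. blt.BR mul.MUL @i4/i5  | dual
4. sll.ALU st.MEM @i6/i7  | dual
5. add.ALU @i8  | RAW+WAW r1
6. sll.ALU @i9  | RAW r1
7. ld.MEM and.ALU @i10/i11  | dual
8. or.ALU @i12  | tail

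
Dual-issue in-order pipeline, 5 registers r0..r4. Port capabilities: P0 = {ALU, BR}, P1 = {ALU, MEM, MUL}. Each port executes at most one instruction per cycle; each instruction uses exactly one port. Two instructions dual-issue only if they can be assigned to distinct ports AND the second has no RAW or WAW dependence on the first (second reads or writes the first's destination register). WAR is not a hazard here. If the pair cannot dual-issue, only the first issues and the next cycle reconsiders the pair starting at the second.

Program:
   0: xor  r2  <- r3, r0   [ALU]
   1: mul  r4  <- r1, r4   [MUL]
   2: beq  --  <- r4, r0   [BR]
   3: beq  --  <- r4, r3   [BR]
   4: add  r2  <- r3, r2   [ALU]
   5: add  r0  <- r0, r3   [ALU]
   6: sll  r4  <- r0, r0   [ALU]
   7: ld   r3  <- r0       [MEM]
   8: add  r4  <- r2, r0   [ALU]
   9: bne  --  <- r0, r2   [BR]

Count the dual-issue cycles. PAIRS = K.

PAIRS = 4

[0] i0+i1  xor.ALU/mul.MUL  -- 2-wide
[1] i2  beq.BR  -- no-port BR/BR
[2] i3+i4  beq.BR/add.ALU  -- 2-wide
[3] i5  add.ALU  -- RAW r0
[4] i6+i7  sll.ALU/ld.MEM  -- 2-wide
[5] i8+i9  add.ALU/bne.BR  -- 2-wide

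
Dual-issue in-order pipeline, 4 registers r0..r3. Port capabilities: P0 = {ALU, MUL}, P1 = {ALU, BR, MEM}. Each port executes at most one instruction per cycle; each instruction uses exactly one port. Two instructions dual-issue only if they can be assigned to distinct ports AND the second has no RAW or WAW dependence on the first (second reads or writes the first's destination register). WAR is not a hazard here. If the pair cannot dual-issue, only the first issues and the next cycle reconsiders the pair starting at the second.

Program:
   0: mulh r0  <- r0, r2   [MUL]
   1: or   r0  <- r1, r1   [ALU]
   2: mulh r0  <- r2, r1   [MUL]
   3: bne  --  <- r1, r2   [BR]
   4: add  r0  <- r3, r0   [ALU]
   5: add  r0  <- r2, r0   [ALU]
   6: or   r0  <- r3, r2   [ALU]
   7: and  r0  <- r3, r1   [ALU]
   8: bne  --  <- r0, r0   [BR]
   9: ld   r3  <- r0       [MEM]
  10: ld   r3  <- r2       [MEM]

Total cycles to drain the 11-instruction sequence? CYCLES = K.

CYCLES = 10

  cy0 -> i0 (mulh.MUL) WAW r0
  cy1 -> i1 (or.ALU) WAW r0
  cy2 -> i2+i3 (mulh.MUL;bne.BR) pair
  cy3 -> i4 (add.ALU) RAW+WAW r0
  cy4 -> i5 (add.ALU) WAW r0
  cy5 -> i6 (or.ALU) WAW r0
  cy6 -> i7 (and.ALU) RAW r0
  cy7 -> i8 (bne.BR) no-port BR/MEM
  cy8 -> i9 (ld.MEM) no-port MEM/MEM
  cy9 -> i10 (ld.MEM) tail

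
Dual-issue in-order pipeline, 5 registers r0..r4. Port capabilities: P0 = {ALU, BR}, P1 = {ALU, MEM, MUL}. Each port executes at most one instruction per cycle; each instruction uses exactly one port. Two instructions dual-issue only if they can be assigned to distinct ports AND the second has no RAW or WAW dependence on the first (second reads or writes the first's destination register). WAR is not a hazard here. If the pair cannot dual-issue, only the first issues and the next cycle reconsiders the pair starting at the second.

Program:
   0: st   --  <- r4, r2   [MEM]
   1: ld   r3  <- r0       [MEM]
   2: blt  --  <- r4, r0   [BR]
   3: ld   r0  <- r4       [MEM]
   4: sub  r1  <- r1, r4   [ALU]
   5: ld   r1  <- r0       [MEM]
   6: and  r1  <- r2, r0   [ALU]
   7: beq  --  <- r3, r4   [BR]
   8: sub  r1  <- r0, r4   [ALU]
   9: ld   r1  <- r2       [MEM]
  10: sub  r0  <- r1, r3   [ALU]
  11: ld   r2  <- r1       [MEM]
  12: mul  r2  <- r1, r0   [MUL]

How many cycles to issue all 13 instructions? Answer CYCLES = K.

CYCLES = 9

[0] i0  st.MEM  -- no-port MEM/MEM
[1] i1/i2  ld.MEM;blt.BR  -- 2-wide
[2] i3/i4  ld.MEM;sub.ALU  -- 2-wide
[3] i5  ld.MEM  -- WAW r1
[4] i6/i7  and.ALU;beq.BR  -- 2-wide
[5] i8  sub.ALU  -- WAW r1
[6] i9  ld.MEM  -- RAW r1
[7] i10/i11  sub.ALU;ld.MEM  -- 2-wide
[8] i12  mul.MUL  -- tail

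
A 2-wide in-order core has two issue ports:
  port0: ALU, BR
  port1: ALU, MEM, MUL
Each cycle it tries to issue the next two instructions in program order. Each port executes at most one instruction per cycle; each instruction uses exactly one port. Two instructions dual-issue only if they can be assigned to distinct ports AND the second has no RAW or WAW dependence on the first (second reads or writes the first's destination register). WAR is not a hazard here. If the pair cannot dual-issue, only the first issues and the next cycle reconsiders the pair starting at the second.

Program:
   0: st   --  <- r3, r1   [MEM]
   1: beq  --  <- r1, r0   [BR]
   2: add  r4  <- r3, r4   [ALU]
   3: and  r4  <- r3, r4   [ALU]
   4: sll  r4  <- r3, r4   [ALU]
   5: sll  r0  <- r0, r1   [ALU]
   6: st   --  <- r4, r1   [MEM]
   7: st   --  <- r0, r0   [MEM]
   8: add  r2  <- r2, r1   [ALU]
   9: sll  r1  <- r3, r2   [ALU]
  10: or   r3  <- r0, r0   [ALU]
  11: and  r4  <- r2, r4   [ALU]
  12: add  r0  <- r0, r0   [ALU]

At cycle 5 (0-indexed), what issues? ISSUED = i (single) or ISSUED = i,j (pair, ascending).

ISSUED = 7,8

[0] i0+i1  st.MEM+beq.BR  -- pair
[1] i2  add.ALU  -- RAW+WAW r4
[2] i3  and.ALU  -- RAW+WAW r4
[3] i4+i5  sll.ALU+sll.ALU  -- pair
[4] i6  st.MEM  -- no-port MEM/MEM
[5] i7+i8  st.MEM+add.ALU  -- pair
[6] i9+i10  sll.ALU+or.ALU  -- pair
[7] i11+i12  and.ALU+add.ALU  -- pair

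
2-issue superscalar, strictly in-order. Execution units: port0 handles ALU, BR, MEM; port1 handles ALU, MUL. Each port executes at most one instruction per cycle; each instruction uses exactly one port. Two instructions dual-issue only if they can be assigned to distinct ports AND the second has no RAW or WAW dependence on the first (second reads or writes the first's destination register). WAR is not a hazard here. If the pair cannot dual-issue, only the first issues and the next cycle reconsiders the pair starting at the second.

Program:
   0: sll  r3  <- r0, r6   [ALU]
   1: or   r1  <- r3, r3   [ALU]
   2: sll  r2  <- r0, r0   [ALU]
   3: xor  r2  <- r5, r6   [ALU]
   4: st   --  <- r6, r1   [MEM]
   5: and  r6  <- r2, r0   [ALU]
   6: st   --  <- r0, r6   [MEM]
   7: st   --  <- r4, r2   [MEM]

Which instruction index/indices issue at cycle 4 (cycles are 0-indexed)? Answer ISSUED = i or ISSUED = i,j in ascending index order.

c0: i0 sll.ALU  RAW r3
c1: i1+i2 or.ALU;sll.ALU  2-wide
c2: i3+i4 xor.ALU;st.MEM  2-wide
c3: i5 and.ALU  RAW r6
c4: i6 st.MEM  no-port MEM/MEM
c5: i7 st.MEM  tail

ISSUED = 6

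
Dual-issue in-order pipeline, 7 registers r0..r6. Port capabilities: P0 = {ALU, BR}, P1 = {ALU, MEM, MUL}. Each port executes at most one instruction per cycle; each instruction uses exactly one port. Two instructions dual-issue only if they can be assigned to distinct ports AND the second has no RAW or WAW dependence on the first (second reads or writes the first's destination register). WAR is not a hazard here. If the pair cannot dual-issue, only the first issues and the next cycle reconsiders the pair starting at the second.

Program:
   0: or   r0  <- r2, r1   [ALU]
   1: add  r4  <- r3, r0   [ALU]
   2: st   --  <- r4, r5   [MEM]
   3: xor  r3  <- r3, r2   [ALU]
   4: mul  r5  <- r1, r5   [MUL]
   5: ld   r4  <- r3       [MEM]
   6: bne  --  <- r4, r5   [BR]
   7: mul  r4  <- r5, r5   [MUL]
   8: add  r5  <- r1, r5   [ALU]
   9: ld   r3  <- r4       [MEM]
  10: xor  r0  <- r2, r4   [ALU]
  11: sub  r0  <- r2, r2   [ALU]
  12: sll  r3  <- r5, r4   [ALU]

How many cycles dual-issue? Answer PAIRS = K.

PAIRS = 4

t=0 i0:or ; RAW r0
t=1 i1:add ; RAW r4
t=2 i2,i3:st+xor ; dual
t=3 i4:mul ; no-port MUL/MEM
t=4 i5:ld ; RAW r4
t=5 i6,i7:bne+mul ; dual
t=6 i8,i9:add+ld ; dual
t=7 i10:xor ; WAW r0
t=8 i11,i12:sub+sll ; dual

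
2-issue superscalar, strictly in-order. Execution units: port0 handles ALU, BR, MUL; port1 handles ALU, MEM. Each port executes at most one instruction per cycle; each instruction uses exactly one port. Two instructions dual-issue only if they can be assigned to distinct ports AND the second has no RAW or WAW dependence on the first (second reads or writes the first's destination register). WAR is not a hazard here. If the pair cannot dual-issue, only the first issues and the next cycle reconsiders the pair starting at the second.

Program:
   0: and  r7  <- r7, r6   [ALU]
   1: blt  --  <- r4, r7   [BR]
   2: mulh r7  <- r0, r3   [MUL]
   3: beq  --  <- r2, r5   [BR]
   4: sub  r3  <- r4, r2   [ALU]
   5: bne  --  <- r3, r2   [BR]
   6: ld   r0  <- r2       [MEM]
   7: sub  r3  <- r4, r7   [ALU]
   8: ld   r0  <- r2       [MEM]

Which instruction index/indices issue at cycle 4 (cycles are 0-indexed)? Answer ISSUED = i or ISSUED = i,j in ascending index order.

t=0 i0:and.ALU ; RAW r7
t=1 i1:blt.BR ; no-port BR/MUL
t=2 i2:mulh.MUL ; no-port MUL/BR
t=3 i3+i4:beq.BR sub.ALU ; pair
t=4 i5+i6:bne.BR ld.MEM ; pair
t=5 i7+i8:sub.ALU ld.MEM ; pair

ISSUED = 5,6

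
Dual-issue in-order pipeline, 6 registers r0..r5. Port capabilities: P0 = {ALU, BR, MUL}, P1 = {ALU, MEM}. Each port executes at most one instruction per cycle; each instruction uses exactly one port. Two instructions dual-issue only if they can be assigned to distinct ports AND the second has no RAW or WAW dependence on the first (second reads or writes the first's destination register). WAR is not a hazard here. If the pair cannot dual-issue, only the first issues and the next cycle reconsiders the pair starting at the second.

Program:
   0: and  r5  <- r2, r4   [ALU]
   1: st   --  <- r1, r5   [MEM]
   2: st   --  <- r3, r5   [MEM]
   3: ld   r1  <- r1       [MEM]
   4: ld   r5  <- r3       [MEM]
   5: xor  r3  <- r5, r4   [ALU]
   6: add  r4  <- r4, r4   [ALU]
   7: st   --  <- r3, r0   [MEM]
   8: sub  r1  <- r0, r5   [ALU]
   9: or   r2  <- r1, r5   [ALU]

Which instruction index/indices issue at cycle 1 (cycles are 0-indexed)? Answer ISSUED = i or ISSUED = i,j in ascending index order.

ISSUED = 1

#0 head=0: and.ALU i0 RAW r5
#1 head=1: st.MEM i1 no-port MEM/MEM
#2 head=2: st.MEM i2 no-port MEM/MEM
#3 head=3: ld.MEM i3 no-port MEM/MEM
#4 head=4: ld.MEM i4 RAW r5
#5 head=5: xor.ALU add.ALU i5/i6 2-wide
#6 head=7: st.MEM sub.ALU i7/i8 2-wide
#7 head=9: or.ALU i9 tail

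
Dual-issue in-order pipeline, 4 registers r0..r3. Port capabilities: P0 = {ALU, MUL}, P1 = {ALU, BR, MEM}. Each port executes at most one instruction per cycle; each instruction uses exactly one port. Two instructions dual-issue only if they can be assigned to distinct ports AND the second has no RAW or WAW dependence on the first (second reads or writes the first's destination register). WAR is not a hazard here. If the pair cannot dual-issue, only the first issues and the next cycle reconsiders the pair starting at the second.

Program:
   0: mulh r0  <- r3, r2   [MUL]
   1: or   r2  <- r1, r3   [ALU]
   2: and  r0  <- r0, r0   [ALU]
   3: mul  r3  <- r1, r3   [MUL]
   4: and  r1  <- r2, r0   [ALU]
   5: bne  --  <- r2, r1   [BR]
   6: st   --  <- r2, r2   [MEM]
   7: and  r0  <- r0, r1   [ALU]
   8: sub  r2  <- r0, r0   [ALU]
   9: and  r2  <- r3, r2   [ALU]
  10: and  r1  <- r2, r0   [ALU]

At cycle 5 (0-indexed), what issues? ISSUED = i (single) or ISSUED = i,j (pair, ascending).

[0] i0,i1  mulh;or  -- 2-wide
[1] i2,i3  and;mul  -- 2-wide
[2] i4  and  -- RAW r1
[3] i5  bne  -- no-port BR/MEM
[4] i6,i7  st;and  -- 2-wide
[5] i8  sub  -- RAW+WAW r2
[6] i9  and  -- RAW r2
[7] i10  and  -- tail

ISSUED = 8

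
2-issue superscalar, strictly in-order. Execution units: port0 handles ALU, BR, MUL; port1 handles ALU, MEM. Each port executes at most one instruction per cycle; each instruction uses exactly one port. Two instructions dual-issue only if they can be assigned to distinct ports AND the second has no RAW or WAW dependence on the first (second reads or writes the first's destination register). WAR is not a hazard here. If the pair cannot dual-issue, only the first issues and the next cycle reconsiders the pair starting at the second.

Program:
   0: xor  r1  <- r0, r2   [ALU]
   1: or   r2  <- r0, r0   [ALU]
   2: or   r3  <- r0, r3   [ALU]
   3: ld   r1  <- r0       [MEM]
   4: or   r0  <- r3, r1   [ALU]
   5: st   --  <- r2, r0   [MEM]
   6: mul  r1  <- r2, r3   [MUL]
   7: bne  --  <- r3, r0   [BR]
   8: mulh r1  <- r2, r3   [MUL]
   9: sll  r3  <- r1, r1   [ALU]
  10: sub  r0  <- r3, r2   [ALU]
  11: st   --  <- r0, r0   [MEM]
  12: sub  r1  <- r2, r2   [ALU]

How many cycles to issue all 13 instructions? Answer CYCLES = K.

t=0 i0+i1:xor.ALU+or.ALU ; pair
t=1 i2+i3:or.ALU+ld.MEM ; pair
t=2 i4:or.ALU ; RAW r0
t=3 i5+i6:st.MEM+mul.MUL ; pair
t=4 i7:bne.BR ; no-port BR/MUL
t=5 i8:mulh.MUL ; RAW r1
t=6 i9:sll.ALU ; RAW r3
t=7 i10:sub.ALU ; RAW r0
t=8 i11+i12:st.MEM+sub.ALU ; pair

CYCLES = 9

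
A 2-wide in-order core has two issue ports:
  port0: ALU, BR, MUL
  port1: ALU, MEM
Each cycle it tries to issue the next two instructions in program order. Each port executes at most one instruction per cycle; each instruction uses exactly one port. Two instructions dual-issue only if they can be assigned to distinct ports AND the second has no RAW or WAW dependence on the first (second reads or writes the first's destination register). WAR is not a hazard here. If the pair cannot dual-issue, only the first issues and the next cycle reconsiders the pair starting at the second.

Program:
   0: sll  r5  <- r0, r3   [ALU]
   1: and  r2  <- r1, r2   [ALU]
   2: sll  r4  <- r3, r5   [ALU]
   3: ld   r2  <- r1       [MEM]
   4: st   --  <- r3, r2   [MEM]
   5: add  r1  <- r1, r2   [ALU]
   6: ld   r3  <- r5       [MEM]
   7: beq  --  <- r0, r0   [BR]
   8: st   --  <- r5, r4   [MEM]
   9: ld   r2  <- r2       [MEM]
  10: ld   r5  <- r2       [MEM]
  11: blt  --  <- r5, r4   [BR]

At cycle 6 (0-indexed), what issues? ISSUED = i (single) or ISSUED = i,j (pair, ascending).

ISSUED = 10

0. sll.ALU+and.ALU @i0+i1  | pair
1. sll.ALU+ld.MEM @i2+i3  | pair
2. st.MEM+add.ALU @i4+i5  | pair
3. ld.MEM+beq.BR @i6+i7  | pair
4. st.MEM @i8  | no-port MEM/MEM
5. ld.MEM @i9  | no-port MEM/MEM
6. ld.MEM @i10  | RAW r5
7. blt.BR @i11  | tail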